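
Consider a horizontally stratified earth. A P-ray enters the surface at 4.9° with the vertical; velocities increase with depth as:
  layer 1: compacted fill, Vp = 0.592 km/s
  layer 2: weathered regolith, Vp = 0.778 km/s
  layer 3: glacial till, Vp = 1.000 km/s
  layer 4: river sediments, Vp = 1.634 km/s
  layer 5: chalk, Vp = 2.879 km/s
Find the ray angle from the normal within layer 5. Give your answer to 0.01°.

24.54°

Snell's law across each interface conserves sin θ / V, so sin θ_5 = V_5·sin θ₁/V₁.
sin θ_5 = 2.879 × sin 4.9° / 0.592 = 0.4154.
θ_5 = arcsin 0.4154 = 24.54°.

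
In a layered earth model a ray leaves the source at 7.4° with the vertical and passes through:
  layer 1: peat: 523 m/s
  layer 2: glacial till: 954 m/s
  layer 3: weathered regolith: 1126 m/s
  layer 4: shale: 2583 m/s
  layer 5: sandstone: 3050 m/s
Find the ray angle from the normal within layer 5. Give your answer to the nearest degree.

49°

Ray parameter p = sin 7.4° / 523 = 2.4626e-04 s/m.
sin θ_5 = p·V_5 = 2.4626e-04 × 3050 = 0.7511.
θ_5 = 48.69° from the vertical.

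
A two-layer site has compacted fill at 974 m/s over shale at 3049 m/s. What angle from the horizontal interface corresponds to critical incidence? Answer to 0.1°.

71.4°

At critical incidence the refracted ray runs along the interface (θ₂ = 90°), so sin θ_c = V₁/V₂.
θ_c = arcsin(974/3049) = arcsin 0.3194 = 18.63°.
Measured from the interface: 90° − 18.63° = 71.37°.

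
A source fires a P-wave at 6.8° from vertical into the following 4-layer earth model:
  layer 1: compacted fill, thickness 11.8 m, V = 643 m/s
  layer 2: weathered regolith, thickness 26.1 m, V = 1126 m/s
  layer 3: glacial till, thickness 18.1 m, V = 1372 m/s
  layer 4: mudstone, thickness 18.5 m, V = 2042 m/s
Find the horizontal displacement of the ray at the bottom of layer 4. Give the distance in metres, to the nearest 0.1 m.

19.2 m

Ray parameter p = sin 6.8° / 643 m/s = 1.8414e-04 s/m.
Layer 1: θ = 6.80°; offset = 11.8·tan 6.80° = 1.407 m.
Layer 2: sin θ = p·1126 = 0.2073 → θ = 11.97°; offset = 26.1·tan 11.97° = 5.532 m.
Layer 3: sin θ = p·1372 = 0.2526 → θ = 14.63°; offset = 18.1·tan 14.63° = 4.726 m.
Layer 4: sin θ = p·2042 = 0.3760 → θ = 22.09°; offset = 18.5·tan 22.09° = 7.507 m.
Total horizontal offset = 19.172 m.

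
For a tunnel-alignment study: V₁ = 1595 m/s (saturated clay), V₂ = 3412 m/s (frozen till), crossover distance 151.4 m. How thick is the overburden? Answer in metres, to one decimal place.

45.6 m

h = (x_cross/2)·√((V₂−V₁)/(V₂+V₁)).
(V₂−V₁)/(V₂+V₁) = (3412−1595)/(3412+1595) = 0.3629; √ = 0.6024.
h = (151.4/2)·0.6024 = 45.60 m.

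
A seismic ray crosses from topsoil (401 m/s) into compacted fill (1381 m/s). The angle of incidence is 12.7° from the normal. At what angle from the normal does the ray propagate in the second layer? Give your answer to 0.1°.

49.2°

sin θ₁/V₁ = sin θ₂/V₂ ⇒ sin θ₂ = 1381·sin 12.7°/401 = 1381·0.2198/401 = 0.7571.
θ₂ = arcsin 0.7571 = 49.21° from the normal.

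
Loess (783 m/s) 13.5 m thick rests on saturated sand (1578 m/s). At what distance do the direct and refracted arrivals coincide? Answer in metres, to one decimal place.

46.5 m

θ_c = arcsin(783/1578) = 29.75°, so cos θ_c = 0.8682 and tᵢ = 2h cos θ_c/V₁ = 0.0299 s.
At crossover x/V₁ = x/V₂ + tᵢ ⇒ x = tᵢ/(1/V₁ − 1/V₂) = 0.02994/(1.2771e-03 − 6.3371e-04) = 46.53 m.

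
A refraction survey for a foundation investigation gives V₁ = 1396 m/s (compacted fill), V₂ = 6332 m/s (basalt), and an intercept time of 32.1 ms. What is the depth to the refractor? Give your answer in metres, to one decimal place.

θ_c = arcsin(1396/6332) = 12.74°; cos θ_c = 0.9754.
tᵢ = 2h cos θ_c/V₁ ⇒ h = tᵢ·V₁/(2 cos θ_c) = 0.0321·1396/(2·0.9754) = 22.97 m.

23.0 m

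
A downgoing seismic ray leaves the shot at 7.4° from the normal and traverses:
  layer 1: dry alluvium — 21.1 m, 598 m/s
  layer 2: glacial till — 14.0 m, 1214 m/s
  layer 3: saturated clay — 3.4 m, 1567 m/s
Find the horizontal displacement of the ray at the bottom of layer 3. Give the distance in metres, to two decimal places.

Apply Snell's law at each interface; in layer i the horizontal offset is hᵢ·tan θᵢ.
Layer 1: θ = 7.40°; offset = 21.1·tan 7.40° = 2.7404 m.
Layer 2: sin θ = 1214·sin 7.4°/598 = 0.2615, θ = 15.16°; offset = 14.0·tan 15.16° = 3.7925 m.
Layer 3: sin θ = 1567·sin 7.4°/598 = 0.3375, θ = 19.72°; offset = 3.4·tan 19.72° = 1.2190 m.
Total horizontal offset = 7.7519 m.

7.75 m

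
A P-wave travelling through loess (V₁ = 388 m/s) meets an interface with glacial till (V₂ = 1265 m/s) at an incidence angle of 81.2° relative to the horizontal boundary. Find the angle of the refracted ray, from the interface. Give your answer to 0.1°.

Angle from the normal: 90° − 81.2° = 8.8°.
sin θ₁/V₁ = sin θ₂/V₂ ⇒ sin θ₂ = 1265·sin 8.8°/388 = 1265·0.1530/388 = 0.4988.
θ₂ = sin⁻¹(0.4988) = 29.92° (from vertical).
From the interface: 90° − 29.92° = 60.08°.

60.1°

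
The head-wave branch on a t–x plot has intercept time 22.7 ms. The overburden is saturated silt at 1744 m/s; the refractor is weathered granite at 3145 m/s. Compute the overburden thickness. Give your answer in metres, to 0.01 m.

23.79 m

θ_c = arcsin(1744/3145) = 33.68°; cos θ_c = 0.8322.
tᵢ = 2h cos θ_c/V₁ ⇒ h = tᵢ·V₁/(2 cos θ_c) = 0.0227·1744/(2·0.8322) = 23.79 m.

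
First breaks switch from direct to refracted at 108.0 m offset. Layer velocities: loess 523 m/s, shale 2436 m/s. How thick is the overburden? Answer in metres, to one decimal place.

43.4 m

h = (x_cross/2)·√((V₂−V₁)/(V₂+V₁)).
(V₂−V₁)/(V₂+V₁) = (2436−523)/(2436+523) = 0.6465; √ = 0.8041.
h = (108.0/2)·0.8041 = 43.42 m.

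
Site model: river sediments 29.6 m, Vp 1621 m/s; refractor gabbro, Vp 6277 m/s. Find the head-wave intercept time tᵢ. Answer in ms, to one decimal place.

35.3 ms

tᵢ = 2h·√(V₂²−V₁²)/(V₁V₂).
√(V₂²−V₁²) = √(6277²−1621²) = 6064.1 m/s.
tᵢ = 2·29.6·6064.1/(1621·6277) = 0.03528 s.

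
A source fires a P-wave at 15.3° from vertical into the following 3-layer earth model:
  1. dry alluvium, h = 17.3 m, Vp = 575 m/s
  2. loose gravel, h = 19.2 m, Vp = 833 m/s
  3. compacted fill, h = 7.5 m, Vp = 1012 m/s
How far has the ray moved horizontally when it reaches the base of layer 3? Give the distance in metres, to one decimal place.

Apply Snell's law at each interface; in layer i the horizontal offset is hᵢ·tan θᵢ.
Layer 1: θ = 15.30°; offset = 17.3·tan 15.30° = 4.733 m.
Layer 2: sin θ = 833·sin 15.3°/575 = 0.3823, θ = 22.47°; offset = 19.2·tan 22.47° = 7.943 m.
Layer 3: sin θ = 1012·sin 15.3°/575 = 0.4644, θ = 27.67°; offset = 7.5·tan 27.67° = 3.933 m.
Total horizontal offset = 16.609 m.

16.6 m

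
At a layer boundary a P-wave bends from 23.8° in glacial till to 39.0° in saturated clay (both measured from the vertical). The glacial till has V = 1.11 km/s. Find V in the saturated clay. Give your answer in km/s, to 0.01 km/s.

1.73 km/s

Snell's law: sin 23.8°/V₁ = sin 39.0°/V₂.
V₂ = V₁·sin 39.0°/sin 23.8° = 1.11 × 1.5595 = 1.73 km/s.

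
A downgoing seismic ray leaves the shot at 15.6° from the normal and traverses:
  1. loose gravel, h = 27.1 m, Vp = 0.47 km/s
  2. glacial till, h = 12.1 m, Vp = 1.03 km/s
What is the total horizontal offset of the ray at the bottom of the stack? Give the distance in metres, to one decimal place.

Apply Snell's law at each interface; in layer i the horizontal offset is hᵢ·tan θᵢ.
Layer 1: θ = 15.60°; offset = 27.1·tan 15.60° = 7.566 m.
Layer 2: sin θ = 1.03·sin 15.6°/0.47 = 0.5893, θ = 36.11°; offset = 12.1·tan 36.11° = 8.827 m.
Σ offsets = 16.393 m.

16.4 m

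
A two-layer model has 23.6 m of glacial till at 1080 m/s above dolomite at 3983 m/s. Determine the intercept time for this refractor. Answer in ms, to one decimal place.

tᵢ = 2h·√(V₂²−V₁²)/(V₁V₂).
√(V₂²−V₁²) = √(3983²−1080²) = 3833.8 m/s.
tᵢ = 2·23.6·3833.8/(1080·3983) = 0.04207 s.

42.1 ms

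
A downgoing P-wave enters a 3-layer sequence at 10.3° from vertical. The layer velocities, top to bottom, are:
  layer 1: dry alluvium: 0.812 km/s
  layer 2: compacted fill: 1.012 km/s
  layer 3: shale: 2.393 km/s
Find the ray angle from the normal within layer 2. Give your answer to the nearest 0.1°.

12.9°

Snell's law across each interface conserves sin θ / V, so sin θ_2 = V_2·sin θ₁/V₁.
sin θ_2 = 1.012 × sin 10.3° / 0.812 = 0.2228.
θ_2 = 12.88° from the vertical.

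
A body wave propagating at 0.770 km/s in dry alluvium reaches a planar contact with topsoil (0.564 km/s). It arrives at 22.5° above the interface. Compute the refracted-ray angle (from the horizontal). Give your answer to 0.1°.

47.4°

Convert to the normal: θ₁ = 90° − 22.5° = 67.5°.
sin θ₁/V₁ = sin θ₂/V₂ ⇒ sin θ₂ = 0.564·sin 67.5°/0.770 = 0.564·0.9239/0.770 = 0.6767.
θ₂ = arcsin 0.6767 = 42.59° from the normal.
From the interface: 90° − 42.59° = 47.41°.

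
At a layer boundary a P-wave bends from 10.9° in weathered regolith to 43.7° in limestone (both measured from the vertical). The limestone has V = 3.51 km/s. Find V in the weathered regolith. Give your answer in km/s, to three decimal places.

sin 10.9° = 0.1891; sin 43.7° = 0.6909.
V₁ = V₂·(sin θ₁/sin θ₂) = 3.51·(0.1891/0.6909) = 0.961 km/s.

0.961 km/s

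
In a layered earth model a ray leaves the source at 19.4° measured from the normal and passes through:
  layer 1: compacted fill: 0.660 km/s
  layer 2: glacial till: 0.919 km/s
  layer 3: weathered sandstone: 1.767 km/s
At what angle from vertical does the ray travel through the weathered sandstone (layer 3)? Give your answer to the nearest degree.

Ray parameter p = sin 19.4° / 0.660 = 5.0327e-01 s/km.
sin θ_3 = p·V_3 = 5.0327e-01 × 1.767 = 0.8893.
θ_3 = arcsin 0.8893 = 62.78°.

63°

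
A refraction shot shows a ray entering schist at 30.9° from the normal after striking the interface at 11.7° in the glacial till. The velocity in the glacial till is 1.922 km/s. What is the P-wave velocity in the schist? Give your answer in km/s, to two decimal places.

4.87 km/s

sin 11.7° = 0.2028; sin 30.9° = 0.5135.
V₂ = V₁·(sin θ₂/sin θ₁) = 1.922·(0.5135/0.2028) = 4.87 km/s.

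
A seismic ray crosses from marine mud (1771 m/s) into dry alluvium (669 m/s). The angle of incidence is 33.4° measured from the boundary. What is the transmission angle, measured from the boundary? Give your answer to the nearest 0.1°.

Angle from the normal: 90° − 33.4° = 56.6°.
Snell's law: sin θ₂ = (V₂/V₁)·sin θ₁ = (669/1771)·sin 56.6° = 0.3154.
θ₂ = sin⁻¹(0.3154) = 18.38° (from vertical).
From the interface: 90° − 18.38° = 71.62°.

71.6°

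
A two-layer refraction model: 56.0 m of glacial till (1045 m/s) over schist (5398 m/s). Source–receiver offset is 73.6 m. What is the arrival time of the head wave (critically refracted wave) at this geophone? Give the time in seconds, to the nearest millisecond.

0.119 s

t = x/V₂ + 2h·√(V₂²−V₁²)/(V₁V₂).
√(V₂²−V₁²) = √(5398²−1045²) = 5295.9 m/s; delay term = 2·56.0·5295.9/(1045·5398) = 0.10515 s.
t = 73.6/5398 + 0.10515 = 0.11878 s.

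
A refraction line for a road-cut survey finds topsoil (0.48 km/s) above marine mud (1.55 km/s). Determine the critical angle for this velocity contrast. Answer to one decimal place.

Critical incidence: sin θ_c = V₁/V₂ = 0.48/1.55 = 0.3097.
θ_c = arcsin 0.3097 = 18.04°.

18.0°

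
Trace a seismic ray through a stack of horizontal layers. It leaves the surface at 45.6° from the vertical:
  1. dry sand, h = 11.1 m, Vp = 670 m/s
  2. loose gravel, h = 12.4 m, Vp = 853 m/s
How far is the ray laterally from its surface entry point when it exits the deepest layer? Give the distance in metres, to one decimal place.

38.5 m

p = sin θ₁/V₁ = sin 45.6°/670 = 1.0664e-03 s/m is conserved through the stack.
Layer 1: θ = 45.60°; offset = 11.1·tan 45.60° = 11.335 m.
Layer 2: sin θ = p·853 = 0.9096 → θ = 65.45°; offset = 12.4·tan 65.45° = 27.150 m.
Σ offsets = 38.485 m.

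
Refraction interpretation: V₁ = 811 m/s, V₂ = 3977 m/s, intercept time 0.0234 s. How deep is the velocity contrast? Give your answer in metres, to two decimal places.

9.69 m

θ_c = arcsin(811/3977) = 11.77°; cos θ_c = 0.9790.
tᵢ = 2h cos θ_c/V₁ ⇒ h = tᵢ·V₁/(2 cos θ_c) = 0.0234·811/(2·0.9790) = 9.69 m.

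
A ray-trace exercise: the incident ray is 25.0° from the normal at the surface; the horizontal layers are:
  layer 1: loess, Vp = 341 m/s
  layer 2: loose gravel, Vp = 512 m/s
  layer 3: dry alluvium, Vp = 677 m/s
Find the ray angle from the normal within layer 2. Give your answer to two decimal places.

Ray parameter p = sin 25.0° / 341 = 1.2393e-03 s/m.
sin θ_2 = p·V_2 = 1.2393e-03 × 512 = 0.6345.
θ_2 = arcsin 0.6345 = 39.39°.

39.39°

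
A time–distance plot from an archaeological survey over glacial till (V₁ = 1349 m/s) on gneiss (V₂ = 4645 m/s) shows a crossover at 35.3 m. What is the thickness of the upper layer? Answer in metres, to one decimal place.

x_cross = 2h·√((V₂+V₁)/(V₂−V₁)) → h = x_cross / (2·√((V₂+V₁)/(V₂−V₁))).
√((V₂+V₁)/(V₂−V₁)) = √((4645+1349)/(4645−1349)) = 1.3485.
h = 35.3 / (2·1.3485) = 13.09 m.

13.1 m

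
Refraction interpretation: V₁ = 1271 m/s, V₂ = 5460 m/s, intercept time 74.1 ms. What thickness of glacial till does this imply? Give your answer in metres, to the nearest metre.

48 m

h = tᵢ·V₁·V₂ / (2·√(V₂²−V₁²)).
√(V₂²−V₁²) = √(5460² − 1271²) = 5310.0 m/s.
h = 0.0741 s × 1271 × 5460 / (2 × 5310.0) = 48.42 m.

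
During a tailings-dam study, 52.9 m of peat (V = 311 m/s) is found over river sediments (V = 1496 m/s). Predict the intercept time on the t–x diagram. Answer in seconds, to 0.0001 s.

tᵢ = 2h·√(V₂²−V₁²)/(V₁V₂).
√(V₂²−V₁²) = √(1496²−311²) = 1463.3 m/s.
tᵢ = 2·52.9·1463.3/(311·1496) = 0.33276 s.

0.3328 s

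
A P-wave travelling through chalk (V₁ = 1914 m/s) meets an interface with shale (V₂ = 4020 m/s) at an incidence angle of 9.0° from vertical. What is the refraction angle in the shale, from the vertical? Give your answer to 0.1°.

19.2°

sin θ₁/V₁ = sin θ₂/V₂ ⇒ sin θ₂ = 4020·sin 9.0°/1914 = 4020·0.1564/1914 = 0.3286.
θ₂ = sin⁻¹(0.3286) = 19.18° (from vertical).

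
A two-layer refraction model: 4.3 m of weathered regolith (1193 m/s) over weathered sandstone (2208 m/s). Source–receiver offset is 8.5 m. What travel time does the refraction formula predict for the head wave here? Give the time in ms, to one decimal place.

9.9 ms

θ_c = arcsin(V₁/V₂) = arcsin(1193/2208) = 32.70°, cos θ_c = 0.8415.
Intercept time tᵢ = 2h cos θ_c / V₁ = 2·4.3·0.8415/1193 = 0.00607 s.
t = x/V₂ + tᵢ = 8.5/2208 + 0.00607 = 0.00992 s.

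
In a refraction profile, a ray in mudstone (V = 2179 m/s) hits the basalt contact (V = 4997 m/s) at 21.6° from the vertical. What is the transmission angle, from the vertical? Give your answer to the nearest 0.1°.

57.6°

Snell's law: sin θ₂ = (V₂/V₁)·sin θ₁ = (4997/2179)·sin 21.6° = 0.8442.
θ₂ = arcsin 0.8442 = 57.59° from the normal.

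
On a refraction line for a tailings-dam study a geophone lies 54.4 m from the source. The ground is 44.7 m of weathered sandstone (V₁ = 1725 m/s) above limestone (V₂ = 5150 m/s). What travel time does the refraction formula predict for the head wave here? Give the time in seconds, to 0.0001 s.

t = x/V₂ + 2h·√(V₂²−V₁²)/(V₁V₂).
√(V₂²−V₁²) = √(5150²−1725²) = 4852.5 m/s; delay term = 2·44.7·4852.5/(1725·5150) = 0.04883 s.
t = 54.4/5150 + 0.04883 = 0.05940 s.

0.0594 s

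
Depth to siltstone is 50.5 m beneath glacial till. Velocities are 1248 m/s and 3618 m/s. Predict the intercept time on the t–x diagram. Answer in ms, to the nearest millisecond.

76 ms

tᵢ = 2h·√(V₂²−V₁²)/(V₁V₂).
√(V₂²−V₁²) = √(3618²−1248²) = 3395.9 m/s.
tᵢ = 2·50.5·3395.9/(1248·3618) = 0.07596 s.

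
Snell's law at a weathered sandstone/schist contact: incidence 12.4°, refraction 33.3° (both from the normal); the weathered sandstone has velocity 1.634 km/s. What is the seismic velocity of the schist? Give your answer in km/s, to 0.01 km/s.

4.18 km/s

Snell's law: sin 12.4°/V₁ = sin 33.3°/V₂.
V₂ = V₁·sin 33.3°/sin 12.4° = 1.634 × 2.5567 = 4.18 km/s.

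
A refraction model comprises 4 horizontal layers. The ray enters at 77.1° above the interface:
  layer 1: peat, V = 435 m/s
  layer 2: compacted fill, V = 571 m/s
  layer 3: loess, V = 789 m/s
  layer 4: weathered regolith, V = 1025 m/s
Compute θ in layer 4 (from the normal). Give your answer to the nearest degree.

From the normal: θ₁ = 90° − 77.1° = 12.9°.
Ray parameter p = sin 12.9° / 435 = 5.1322e-04 s/m.
sin θ_4 = p·V_4 = 5.1322e-04 × 1025 = 0.5260.
θ_4 = arcsin 0.5260 = 31.74°.

32°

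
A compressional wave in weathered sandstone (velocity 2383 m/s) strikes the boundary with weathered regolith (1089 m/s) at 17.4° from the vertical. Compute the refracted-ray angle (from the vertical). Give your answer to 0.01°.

sin θ₁/V₁ = sin θ₂/V₂ ⇒ sin θ₂ = 1089·sin 17.4°/2383 = 1089·0.2990/2383 = 0.1367.
θ₂ = arcsin 0.1367 = 7.85° from the normal.

7.85°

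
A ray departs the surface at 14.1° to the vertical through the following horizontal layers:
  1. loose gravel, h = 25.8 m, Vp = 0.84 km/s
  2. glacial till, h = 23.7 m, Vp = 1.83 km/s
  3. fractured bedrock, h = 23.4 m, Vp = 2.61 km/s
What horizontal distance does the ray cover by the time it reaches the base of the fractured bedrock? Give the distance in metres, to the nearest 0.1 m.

Apply Snell's law at each interface; in layer i the horizontal offset is hᵢ·tan θᵢ.
Layer 1: θ = 14.10°; offset = 25.8·tan 14.10° = 6.481 m.
Layer 2: sin θ = 1.83·sin 14.1°/0.84 = 0.5307, θ = 32.05°; offset = 23.7·tan 32.05° = 14.841 m.
Layer 3: sin θ = 2.61·sin 14.1°/0.84 = 0.7569, θ = 49.20°; offset = 23.4·tan 49.20° = 27.105 m.
Total horizontal offset = 48.427 m.

48.4 m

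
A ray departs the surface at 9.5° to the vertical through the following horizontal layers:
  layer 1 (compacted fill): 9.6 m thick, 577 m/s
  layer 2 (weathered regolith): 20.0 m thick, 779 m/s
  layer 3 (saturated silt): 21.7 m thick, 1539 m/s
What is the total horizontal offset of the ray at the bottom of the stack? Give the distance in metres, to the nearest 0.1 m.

p = sin θ₁/V₁ = sin 9.5°/577 = 2.8604e-04 s/m is conserved through the stack.
Layer 1: θ = 9.50°; offset = 9.6·tan 9.50° = 1.606 m.
Layer 2: sin θ = p·779 = 0.2228 → θ = 12.88°; offset = 20.0·tan 12.88° = 4.572 m.
Layer 3: sin θ = p·1539 = 0.4402 → θ = 26.12°; offset = 21.7·tan 26.12° = 10.639 m.
Total horizontal offset = 16.817 m.

16.8 m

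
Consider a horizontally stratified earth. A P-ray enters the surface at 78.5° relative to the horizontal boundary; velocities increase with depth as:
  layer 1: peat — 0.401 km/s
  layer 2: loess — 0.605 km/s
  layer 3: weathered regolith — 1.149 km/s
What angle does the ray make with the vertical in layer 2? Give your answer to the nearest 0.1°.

From the normal: θ₁ = 90° − 78.5° = 11.5°.
Snell's law across each interface conserves sin θ / V, so sin θ_2 = V_2·sin θ₁/V₁.
sin θ_2 = 0.605 × sin 11.5° / 0.401 = 0.3008.
θ_2 = 17.51° from the vertical.

17.5°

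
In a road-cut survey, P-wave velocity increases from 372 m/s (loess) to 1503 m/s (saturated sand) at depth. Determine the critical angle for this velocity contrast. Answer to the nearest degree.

Critical incidence: sin θ_c = V₁/V₂ = 372/1503 = 0.2475.
θ_c = arcsin 0.2475 = 14.33°.

14°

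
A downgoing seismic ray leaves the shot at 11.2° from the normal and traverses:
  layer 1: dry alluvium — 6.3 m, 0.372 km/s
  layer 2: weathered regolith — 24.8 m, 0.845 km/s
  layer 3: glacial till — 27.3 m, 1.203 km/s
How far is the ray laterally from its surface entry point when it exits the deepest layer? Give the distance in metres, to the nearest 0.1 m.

35.5 m

Ray parameter p = sin 11.2° / 0.372 km/s = 5.2214e-01 s/km.
Layer 1: θ = 11.20°; offset = 6.3·tan 11.20° = 1.247 m.
Layer 2: sin θ = p·0.845 = 0.4412 → θ = 26.18°; offset = 24.8·tan 26.18° = 12.193 m.
Layer 3: sin θ = p·1.203 = 0.6281 → θ = 38.91°; offset = 27.3·tan 38.91° = 22.038 m.
Summing the layer offsets gives 35.478 m.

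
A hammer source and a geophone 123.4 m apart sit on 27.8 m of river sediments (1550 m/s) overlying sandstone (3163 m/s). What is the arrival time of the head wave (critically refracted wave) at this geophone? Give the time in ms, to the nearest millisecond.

70 ms

t = x/V₂ + 2h·√(V₂²−V₁²)/(V₁V₂).
√(V₂²−V₁²) = √(3163²−1550²) = 2757.2 m/s; delay term = 2·27.8·2757.2/(1550·3163) = 0.03127 s.
t = 123.4/3163 + 0.03127 = 0.07028 s.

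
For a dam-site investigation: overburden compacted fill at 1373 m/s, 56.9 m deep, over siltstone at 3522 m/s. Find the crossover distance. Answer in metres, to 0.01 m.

x_cross = 2h·√((V₂+V₁)/(V₂−V₁)).
(V₂+V₁)/(V₂−V₁) = (3522+1373)/(3522−1373) = 2.2778; √ = 1.5092.
x_cross = 2·56.9·1.5092 = 171.75 m.

171.75 m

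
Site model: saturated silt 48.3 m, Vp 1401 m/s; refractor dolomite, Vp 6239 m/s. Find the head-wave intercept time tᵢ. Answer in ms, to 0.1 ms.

67.2 ms

θ_c = arcsin(V₁/V₂) = arcsin(1401/6239) = 12.98°; cos θ_c = 0.9745.
tᵢ = 2h·cos θ_c / V₁ = 2·48.3·0.9745 / 1401 = 0.06719 s.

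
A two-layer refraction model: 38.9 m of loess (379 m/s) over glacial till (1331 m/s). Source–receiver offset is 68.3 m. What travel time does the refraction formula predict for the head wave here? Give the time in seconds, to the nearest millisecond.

0.248 s

t = x/V₂ + 2h·√(V₂²−V₁²)/(V₁V₂).
√(V₂²−V₁²) = √(1331²−379²) = 1275.9 m/s; delay term = 2·38.9·1275.9/(379·1331) = 0.19678 s.
t = 68.3/1331 + 0.19678 = 0.24809 s.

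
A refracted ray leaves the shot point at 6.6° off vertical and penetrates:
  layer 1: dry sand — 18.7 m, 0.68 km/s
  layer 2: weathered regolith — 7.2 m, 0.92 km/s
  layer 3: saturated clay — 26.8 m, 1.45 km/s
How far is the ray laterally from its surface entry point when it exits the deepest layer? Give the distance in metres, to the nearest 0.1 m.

p = sin θ₁/V₁ = sin 6.6°/0.68 = 1.6903e-01 s/km is conserved through the stack.
Layer 1: θ = 6.60°; offset = 18.7·tan 6.60° = 2.164 m.
Layer 2: sin θ = p·0.92 = 0.1555 → θ = 8.95°; offset = 7.2·tan 8.95° = 1.133 m.
Layer 3: sin θ = p·1.45 = 0.2451 → θ = 14.19°; offset = 26.8·tan 14.19° = 6.775 m.
Σ offsets = 10.072 m.

10.1 m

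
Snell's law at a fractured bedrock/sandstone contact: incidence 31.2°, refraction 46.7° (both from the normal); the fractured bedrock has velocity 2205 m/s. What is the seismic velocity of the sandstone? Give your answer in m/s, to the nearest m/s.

3098 m/s

sin 31.2° = 0.5180; sin 46.7° = 0.7278.
V₂ = V₁·(sin θ₂/sin θ₁) = 2205·(0.7278/0.5180) = 3097.79 m/s.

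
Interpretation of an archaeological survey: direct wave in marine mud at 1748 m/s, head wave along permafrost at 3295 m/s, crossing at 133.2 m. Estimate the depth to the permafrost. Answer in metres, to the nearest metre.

h = (x_cross/2)·√((V₂−V₁)/(V₂+V₁)).
(V₂−V₁)/(V₂+V₁) = (3295−1748)/(3295+1748) = 0.3068; √ = 0.5539.
h = (133.2/2)·0.5539 = 36.89 m.

37 m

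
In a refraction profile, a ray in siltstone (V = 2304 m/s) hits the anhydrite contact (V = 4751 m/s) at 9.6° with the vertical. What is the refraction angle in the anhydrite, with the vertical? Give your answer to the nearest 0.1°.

20.1°

sin θ₁/V₁ = sin θ₂/V₂ ⇒ sin θ₂ = 4751·sin 9.6°/2304 = 4751·0.1668/2304 = 0.3439.
θ₂ = arcsin 0.3439 = 20.11° from the normal.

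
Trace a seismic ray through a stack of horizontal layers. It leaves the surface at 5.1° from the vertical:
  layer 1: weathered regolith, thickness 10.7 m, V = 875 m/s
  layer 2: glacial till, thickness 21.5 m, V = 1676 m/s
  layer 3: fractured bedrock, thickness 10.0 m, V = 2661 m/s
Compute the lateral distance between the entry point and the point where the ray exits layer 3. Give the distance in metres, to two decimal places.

p = sin θ₁/V₁ = sin 5.1°/875 = 1.0159e-04 s/m is conserved through the stack.
Layer 1: θ = 5.10°; offset = 10.7·tan 5.10° = 0.9549 m.
Layer 2: sin θ = p·1676 = 0.1703 → θ = 9.80°; offset = 21.5·tan 9.80° = 3.7151 m.
Layer 3: sin θ = p·2661 = 0.2703 → θ = 15.68°; offset = 10.0·tan 15.68° = 2.8080 m.
Σ offsets = 7.4780 m.

7.48 m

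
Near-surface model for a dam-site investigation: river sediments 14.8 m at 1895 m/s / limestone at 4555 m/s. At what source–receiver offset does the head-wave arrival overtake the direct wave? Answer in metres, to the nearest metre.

x_cross = 2h·√((V₂+V₁)/(V₂−V₁)).
(V₂+V₁)/(V₂−V₁) = (4555+1895)/(4555−1895) = 2.4248; √ = 1.5572.
x_cross = 2·14.8·1.5572 = 46.09 m.

46 m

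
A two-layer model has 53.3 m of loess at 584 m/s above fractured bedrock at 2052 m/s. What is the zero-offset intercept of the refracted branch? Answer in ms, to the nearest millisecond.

tᵢ = 2h·√(V₂²−V₁²)/(V₁V₂).
√(V₂²−V₁²) = √(2052²−584²) = 1967.1 m/s.
tᵢ = 2·53.3·1967.1/(584·2052) = 0.17499 s.

175 ms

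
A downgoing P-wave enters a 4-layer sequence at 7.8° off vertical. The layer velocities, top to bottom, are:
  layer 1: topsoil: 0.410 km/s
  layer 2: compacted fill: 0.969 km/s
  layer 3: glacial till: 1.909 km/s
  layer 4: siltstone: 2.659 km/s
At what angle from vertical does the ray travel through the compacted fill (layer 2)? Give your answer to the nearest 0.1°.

Ray parameter p = sin 7.8° / 0.410 = 3.3101e-01 s/km.
sin θ_2 = p·V_2 = 3.3101e-01 × 0.969 = 0.3208.
θ_2 = arcsin 0.3208 = 18.71°.

18.7°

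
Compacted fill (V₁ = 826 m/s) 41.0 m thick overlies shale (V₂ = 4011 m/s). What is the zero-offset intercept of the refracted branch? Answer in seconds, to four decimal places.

tᵢ = 2h·√(V₂²−V₁²)/(V₁V₂).
√(V₂²−V₁²) = √(4011²−826²) = 3925.0 m/s.
tᵢ = 2·41.0·3925.0/(826·4011) = 0.09715 s.

0.0971 s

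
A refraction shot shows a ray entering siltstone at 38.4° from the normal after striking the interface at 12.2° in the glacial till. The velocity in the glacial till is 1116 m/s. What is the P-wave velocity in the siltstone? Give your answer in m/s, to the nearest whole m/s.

sin 12.2° = 0.2113; sin 38.4° = 0.6211.
V₂ = V₁·(sin θ₂/sin θ₁) = 1116·(0.6211/0.2113) = 3280.26 m/s.

3280 m/s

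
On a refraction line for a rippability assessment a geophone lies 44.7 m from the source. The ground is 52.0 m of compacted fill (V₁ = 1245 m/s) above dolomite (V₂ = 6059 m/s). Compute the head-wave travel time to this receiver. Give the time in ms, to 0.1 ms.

θ_c = arcsin(V₁/V₂) = arcsin(1245/6059) = 11.86°, cos θ_c = 0.9787.
Intercept time tᵢ = 2h cos θ_c / V₁ = 2·52.0·0.9787/1245 = 0.08175 s.
t = x/V₂ + tᵢ = 44.7/6059 + 0.08175 = 0.08913 s.

89.1 ms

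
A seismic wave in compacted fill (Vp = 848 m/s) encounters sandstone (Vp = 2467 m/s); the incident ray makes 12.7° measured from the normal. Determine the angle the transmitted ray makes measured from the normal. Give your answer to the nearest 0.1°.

Snell's law: sin θ₂ = (V₂/V₁)·sin θ₁ = (2467/848)·sin 12.7° = 0.6396.
θ₂ = sin⁻¹(0.6396) = 39.76° (from vertical).

39.8°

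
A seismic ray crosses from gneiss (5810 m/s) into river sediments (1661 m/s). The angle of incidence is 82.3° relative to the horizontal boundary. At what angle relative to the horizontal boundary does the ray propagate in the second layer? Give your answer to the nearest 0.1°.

87.8°

Angle from the normal: 90° − 82.3° = 7.7°.
Snell's law: sin θ₂ = (V₂/V₁)·sin θ₁ = (1661/5810)·sin 7.7° = 0.0383.
θ₂ = sin⁻¹(0.0383) = 2.20° (from vertical).
From the interface: 90° − 2.20° = 87.80°.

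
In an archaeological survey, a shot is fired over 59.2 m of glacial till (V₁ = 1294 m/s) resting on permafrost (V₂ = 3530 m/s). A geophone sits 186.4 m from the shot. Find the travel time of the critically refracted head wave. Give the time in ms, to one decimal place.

137.9 ms

θ_c = arcsin(V₁/V₂) = arcsin(1294/3530) = 21.50°, cos θ_c = 0.9304.
Intercept time tᵢ = 2h cos θ_c / V₁ = 2·59.2·0.9304/1294 = 0.08513 s.
t = x/V₂ + tᵢ = 186.4/3530 + 0.08513 = 0.13793 s.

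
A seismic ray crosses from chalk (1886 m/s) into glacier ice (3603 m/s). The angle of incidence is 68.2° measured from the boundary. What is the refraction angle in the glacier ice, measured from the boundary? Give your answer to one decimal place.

Convert to the normal: θ₁ = 90° − 68.2° = 21.8°.
Snell's law: sin θ₂ = (V₂/V₁)·sin θ₁ = (3603/1886)·sin 21.8° = 0.7095.
θ₂ = sin⁻¹(0.7095) = 45.19° (from vertical).
From the interface: 90° − 45.19° = 44.81°.

44.8°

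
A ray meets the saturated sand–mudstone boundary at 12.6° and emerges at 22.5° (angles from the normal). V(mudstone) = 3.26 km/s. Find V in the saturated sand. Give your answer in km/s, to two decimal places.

1.86 km/s

sin 12.6° = 0.2181; sin 22.5° = 0.3827.
V₁ = V₂·(sin θ₁/sin θ₂) = 3.26·(0.2181/0.3827) = 1.86 km/s.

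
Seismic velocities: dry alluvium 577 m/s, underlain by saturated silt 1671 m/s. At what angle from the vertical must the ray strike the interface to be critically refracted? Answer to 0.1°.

20.2°

Critical incidence: sin θ_c = V₁/V₂ = 577/1671 = 0.3453.
θ_c = arcsin 0.3453 = 20.20°.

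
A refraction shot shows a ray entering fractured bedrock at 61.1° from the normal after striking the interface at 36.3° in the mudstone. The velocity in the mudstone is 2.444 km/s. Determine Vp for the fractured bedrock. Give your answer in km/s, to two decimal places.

3.61 km/s

Snell's law: sin 36.3°/V₁ = sin 61.1°/V₂.
V₂ = V₁·sin 61.1°/sin 36.3° = 2.444 × 1.4788 = 3.61 km/s.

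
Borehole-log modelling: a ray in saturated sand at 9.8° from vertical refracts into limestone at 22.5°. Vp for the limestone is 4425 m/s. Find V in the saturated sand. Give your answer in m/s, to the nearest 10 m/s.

1970 m/s

sin 9.8° = 0.1702; sin 22.5° = 0.3827.
V₁ = V₂·(sin θ₁/sin θ₂) = 4425·(0.1702/0.3827) = 1968.15 m/s.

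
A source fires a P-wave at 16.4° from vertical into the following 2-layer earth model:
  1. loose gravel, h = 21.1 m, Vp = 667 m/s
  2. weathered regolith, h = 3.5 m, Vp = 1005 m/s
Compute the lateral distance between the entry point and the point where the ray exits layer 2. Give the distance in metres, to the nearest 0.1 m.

7.9 m

Apply Snell's law at each interface; in layer i the horizontal offset is hᵢ·tan θᵢ.
Layer 1: θ = 16.40°; offset = 21.1·tan 16.40° = 6.210 m.
Layer 2: sin θ = 1005·sin 16.4°/667 = 0.4254, θ = 25.18°; offset = 3.5·tan 25.18° = 1.645 m.
Total horizontal offset = 7.855 m.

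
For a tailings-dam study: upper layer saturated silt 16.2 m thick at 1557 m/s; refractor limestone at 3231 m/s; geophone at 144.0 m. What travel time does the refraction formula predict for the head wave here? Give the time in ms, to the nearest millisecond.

θ_c = arcsin(V₁/V₂) = arcsin(1557/3231) = 28.81°, cos θ_c = 0.8762.
Intercept time tᵢ = 2h cos θ_c / V₁ = 2·16.2·0.8762/1557 = 0.01823 s.
t = x/V₂ + tᵢ = 144.0/3231 + 0.01823 = 0.06280 s.

63 ms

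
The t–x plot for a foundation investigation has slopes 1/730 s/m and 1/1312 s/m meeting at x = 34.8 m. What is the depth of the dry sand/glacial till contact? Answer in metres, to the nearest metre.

9 m

h = (x_cross/2)·√((V₂−V₁)/(V₂+V₁)).
(V₂−V₁)/(V₂+V₁) = (1312−730)/(1312+730) = 0.2850; √ = 0.5339.
h = (34.8/2)·0.5339 = 9.29 m.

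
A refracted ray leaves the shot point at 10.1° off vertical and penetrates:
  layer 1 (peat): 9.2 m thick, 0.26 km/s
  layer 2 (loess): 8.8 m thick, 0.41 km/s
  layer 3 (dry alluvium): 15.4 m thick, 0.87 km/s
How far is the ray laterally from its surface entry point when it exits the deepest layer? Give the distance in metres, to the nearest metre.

15 m

Apply Snell's law at each interface; in layer i the horizontal offset is hᵢ·tan θᵢ.
Layer 1: θ = 10.10°; offset = 9.2·tan 10.10° = 1.639 m.
Layer 2: sin θ = 0.41·sin 10.1°/0.26 = 0.2765, θ = 16.05°; offset = 8.8·tan 16.05° = 2.532 m.
Layer 3: sin θ = 0.87·sin 10.1°/0.26 = 0.5868, θ = 35.93°; offset = 15.4·tan 35.93° = 11.160 m.
Total horizontal offset = 15.331 m.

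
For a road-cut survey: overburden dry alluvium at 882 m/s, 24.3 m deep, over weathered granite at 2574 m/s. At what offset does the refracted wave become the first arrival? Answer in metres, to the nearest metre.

69 m

x_cross = 2h·√((V₂+V₁)/(V₂−V₁)).
(V₂+V₁)/(V₂−V₁) = (2574+882)/(2574−882) = 2.0426; √ = 1.4292.
x_cross = 2·24.3·1.4292 = 69.46 m.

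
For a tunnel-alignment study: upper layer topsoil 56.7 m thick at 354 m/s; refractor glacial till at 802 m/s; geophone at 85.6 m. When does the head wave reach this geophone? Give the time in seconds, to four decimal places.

0.3942 s

θ_c = arcsin(V₁/V₂) = arcsin(354/802) = 26.19°, cos θ_c = 0.8973.
Intercept time tᵢ = 2h cos θ_c / V₁ = 2·56.7·0.8973/354 = 0.28744 s.
t = x/V₂ + tᵢ = 85.6/802 + 0.28744 = 0.39418 s.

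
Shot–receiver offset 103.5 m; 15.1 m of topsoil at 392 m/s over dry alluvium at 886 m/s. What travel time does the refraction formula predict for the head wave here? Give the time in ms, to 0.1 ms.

t = x/V₂ + 2h·√(V₂²−V₁²)/(V₁V₂).
√(V₂²−V₁²) = √(886²−392²) = 794.6 m/s; delay term = 2·15.1·794.6/(392·886) = 0.06909 s.
t = 103.5/886 + 0.06909 = 0.18591 s.

185.9 ms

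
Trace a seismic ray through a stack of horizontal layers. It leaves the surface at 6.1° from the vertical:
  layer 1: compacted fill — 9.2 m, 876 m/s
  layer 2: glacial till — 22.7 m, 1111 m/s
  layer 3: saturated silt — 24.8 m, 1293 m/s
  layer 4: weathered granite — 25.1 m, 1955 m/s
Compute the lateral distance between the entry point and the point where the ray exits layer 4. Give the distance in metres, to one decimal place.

14.1 m

Ray parameter p = sin 6.1° / 876 m/s = 1.2131e-04 s/m.
Layer 1: θ = 6.10°; offset = 9.2·tan 6.10° = 0.983 m.
Layer 2: sin θ = p·1111 = 0.1348 → θ = 7.75°; offset = 22.7·tan 7.75° = 3.087 m.
Layer 3: sin θ = p·1293 = 0.1568 → θ = 9.02°; offset = 24.8·tan 9.02° = 3.939 m.
Layer 4: sin θ = p·1955 = 0.2372 → θ = 13.72°; offset = 25.1·tan 13.72° = 6.127 m.
Summing the layer offsets gives 14.137 m.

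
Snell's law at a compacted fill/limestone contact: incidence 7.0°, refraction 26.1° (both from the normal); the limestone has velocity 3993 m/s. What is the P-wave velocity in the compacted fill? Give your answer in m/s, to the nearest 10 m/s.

Snell's law: sin 7.0°/V₁ = sin 26.1°/V₂.
V₁ = V₂·sin 7.0°/sin 26.1° = 3993 × 0.2770 = 1106.12 m/s.

1110 m/s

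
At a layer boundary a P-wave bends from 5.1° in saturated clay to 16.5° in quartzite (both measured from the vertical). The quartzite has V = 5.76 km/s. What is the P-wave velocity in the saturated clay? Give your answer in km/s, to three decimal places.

1.803 km/s

Snell's law: sin 5.1°/V₁ = sin 16.5°/V₂.
V₁ = V₂·sin 5.1°/sin 16.5° = 5.76 × 0.3130 = 1.803 km/s.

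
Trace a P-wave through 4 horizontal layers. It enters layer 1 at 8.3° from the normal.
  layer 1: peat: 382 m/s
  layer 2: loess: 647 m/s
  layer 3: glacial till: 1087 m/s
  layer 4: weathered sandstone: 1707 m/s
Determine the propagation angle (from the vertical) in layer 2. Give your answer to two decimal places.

14.15°

Ray parameter p = sin 8.3° / 382 = 3.7790e-04 s/m.
sin θ_2 = p·V_2 = 3.7790e-04 × 647 = 0.2445.
θ_2 = 14.15° from the vertical.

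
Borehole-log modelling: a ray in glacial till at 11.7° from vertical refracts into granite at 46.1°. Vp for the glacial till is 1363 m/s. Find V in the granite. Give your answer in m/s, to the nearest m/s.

sin 11.7° = 0.2028; sin 46.1° = 0.7206.
V₂ = V₁·(sin θ₂/sin θ₁) = 1363·(0.7206/0.2028) = 4843.06 m/s.

4843 m/s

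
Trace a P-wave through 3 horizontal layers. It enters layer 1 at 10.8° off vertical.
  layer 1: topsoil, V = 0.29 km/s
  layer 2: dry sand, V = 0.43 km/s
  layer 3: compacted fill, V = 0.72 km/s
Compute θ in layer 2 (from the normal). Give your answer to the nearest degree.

Ray parameter p = sin 10.8° / 0.29 = 6.4614e-01 s/km.
sin θ_2 = p·V_2 = 6.4614e-01 × 0.43 = 0.2778.
θ_2 = arcsin 0.2778 = 16.13°.

16°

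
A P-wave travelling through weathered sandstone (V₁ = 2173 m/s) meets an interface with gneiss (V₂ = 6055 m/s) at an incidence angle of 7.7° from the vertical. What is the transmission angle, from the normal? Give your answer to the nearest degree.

22°

Snell's law: sin θ₂ = (V₂/V₁)·sin θ₁ = (6055/2173)·sin 7.7° = 0.3733.
θ₂ = arcsin 0.3733 = 21.92° from the normal.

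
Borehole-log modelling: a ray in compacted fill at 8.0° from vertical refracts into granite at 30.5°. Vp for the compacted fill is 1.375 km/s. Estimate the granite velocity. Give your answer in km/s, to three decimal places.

5.014 km/s

sin 8.0° = 0.1392; sin 30.5° = 0.5075.
V₂ = V₁·(sin θ₂/sin θ₁) = 1.375·(0.5075/0.1392) = 5.014 km/s.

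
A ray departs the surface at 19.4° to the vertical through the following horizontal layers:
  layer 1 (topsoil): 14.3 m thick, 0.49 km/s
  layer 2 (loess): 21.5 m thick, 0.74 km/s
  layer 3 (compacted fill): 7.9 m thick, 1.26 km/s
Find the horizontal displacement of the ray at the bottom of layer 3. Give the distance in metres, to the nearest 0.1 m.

30.5 m

Apply Snell's law at each interface; in layer i the horizontal offset is hᵢ·tan θᵢ.
Layer 1: θ = 19.40°; offset = 14.3·tan 19.40° = 5.036 m.
Layer 2: sin θ = 0.74·sin 19.4°/0.49 = 0.5016, θ = 30.11°; offset = 21.5·tan 30.11° = 12.467 m.
Layer 3: sin θ = 1.26·sin 19.4°/0.49 = 0.8541, θ = 58.66°; offset = 7.9·tan 58.66° = 12.975 m.
Summing the layer offsets gives 30.478 m.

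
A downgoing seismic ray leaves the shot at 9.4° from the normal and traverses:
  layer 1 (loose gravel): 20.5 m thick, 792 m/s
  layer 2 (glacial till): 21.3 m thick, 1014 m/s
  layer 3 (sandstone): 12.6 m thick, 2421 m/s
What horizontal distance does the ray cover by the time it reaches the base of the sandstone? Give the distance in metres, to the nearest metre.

15 m

Apply Snell's law at each interface; in layer i the horizontal offset is hᵢ·tan θᵢ.
Layer 1: θ = 9.40°; offset = 20.5·tan 9.40° = 3.394 m.
Layer 2: sin θ = 1014·sin 9.4°/792 = 0.2091, θ = 12.07°; offset = 21.3·tan 12.07° = 4.555 m.
Layer 3: sin θ = 2421·sin 9.4°/792 = 0.4993, θ = 29.95°; offset = 12.6·tan 29.95° = 7.260 m.
Total horizontal offset = 15.209 m.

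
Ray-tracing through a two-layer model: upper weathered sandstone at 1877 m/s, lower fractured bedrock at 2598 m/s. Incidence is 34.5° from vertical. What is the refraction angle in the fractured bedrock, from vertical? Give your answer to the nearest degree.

52°

sin θ₁/V₁ = sin θ₂/V₂ ⇒ sin θ₂ = 2598·sin 34.5°/1877 = 2598·0.5664/1877 = 0.7840.
θ₂ = arcsin 0.7840 = 51.63° from the normal.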